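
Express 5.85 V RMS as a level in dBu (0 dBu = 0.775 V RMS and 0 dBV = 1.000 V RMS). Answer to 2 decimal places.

+17.56 dBu

dBu = 20·log₁₀(V / 0.775 V).
20·log₁₀(5.85/0.775) = +17.56 dBu.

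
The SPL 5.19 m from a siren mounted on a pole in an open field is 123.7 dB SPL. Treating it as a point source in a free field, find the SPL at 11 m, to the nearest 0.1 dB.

Inverse-square spreading gives ΔL = −20·log₁₀(d₂/d₁).
ΔL = −20·log₁₀(11/5.19) = -6.52 dB, so L₂ = 123.7 + (-6.52) = 117.2 dB SPL.

117.2 dB SPL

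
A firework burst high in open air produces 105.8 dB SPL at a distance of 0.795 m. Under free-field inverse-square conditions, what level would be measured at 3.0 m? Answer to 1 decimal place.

For a point source in a free field, ΔL = −20·log₁₀(d₂/d₁).
ΔL = −20·log₁₀(3.0/0.795) = -11.54 dB, so L₂ = 105.8 + (-11.54) = 94.3 dB SPL.

94.3 dB SPL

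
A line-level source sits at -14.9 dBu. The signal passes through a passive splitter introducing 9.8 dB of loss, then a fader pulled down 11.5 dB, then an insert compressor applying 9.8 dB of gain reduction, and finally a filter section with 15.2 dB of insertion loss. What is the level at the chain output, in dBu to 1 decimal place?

-61.2 dBu

Gain stages sum in dB:
-14.9 − 9.8 − 11.5 − 9.8 − 15.2 = -61.2 dBu.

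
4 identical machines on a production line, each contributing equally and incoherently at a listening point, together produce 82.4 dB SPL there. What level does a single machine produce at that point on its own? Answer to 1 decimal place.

76.4 dB SPL

4 equal incoherent sources add 10·log₁₀(4) = 6.02 dB over one source.
L_one = 82.4 − 6.02 = 76.4 dB SPL.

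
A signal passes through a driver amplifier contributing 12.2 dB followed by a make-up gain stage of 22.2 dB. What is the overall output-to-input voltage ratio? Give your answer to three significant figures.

52.5

Net gain = 12.2 + 22.2 = 34.4 dB.
Voltage ratio = 10^(34.4/20) = 52.5.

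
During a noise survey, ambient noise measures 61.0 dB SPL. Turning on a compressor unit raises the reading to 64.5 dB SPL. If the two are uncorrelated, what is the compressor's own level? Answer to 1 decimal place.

Subtract intensities: L_src = 10·log₁₀(10^(L_total/10) − 10^(L_bg/10)).
L_src = 10·log₁₀(10^(64.5/10) − 10^(61.0/10)) = 10·log₁₀(1559000) = 61.9 dB SPL.

61.9 dB SPL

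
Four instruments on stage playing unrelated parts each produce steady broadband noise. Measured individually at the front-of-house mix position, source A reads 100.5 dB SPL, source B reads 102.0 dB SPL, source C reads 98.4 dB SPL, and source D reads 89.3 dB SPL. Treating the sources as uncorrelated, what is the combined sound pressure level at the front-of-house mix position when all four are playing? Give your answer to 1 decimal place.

105.4 dB SPL

Add the sources as powers (linear), then convert back to dB:
L_total = 10·log₁₀(10^(100.5/10) + 10^(102.0/10) + 10^(98.4/10) + 10^(89.3/10)) = 10·log₁₀(34839000000) = 105.4 dB SPL.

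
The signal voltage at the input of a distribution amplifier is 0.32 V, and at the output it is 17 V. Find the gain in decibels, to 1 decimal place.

34.5 dB

Voltage is an amplitude quantity, so gain = 20·log₁₀(V_out/V_in).
20·log₁₀(17/0.32) = 20·log₁₀(53.12) = 34.5 dB.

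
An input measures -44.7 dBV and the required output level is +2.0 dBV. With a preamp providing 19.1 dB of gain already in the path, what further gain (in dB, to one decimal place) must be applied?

27.6 dB

The required make-up gain is the shortfall in the dB sum.
G = +2.0 − (-44.7) − 19.1 = 27.6 dB.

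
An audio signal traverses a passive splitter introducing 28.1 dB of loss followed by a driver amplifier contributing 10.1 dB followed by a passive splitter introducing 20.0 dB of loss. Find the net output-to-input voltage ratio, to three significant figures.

0.0126

Net gain = (−28.1) + 10.1 + (−20.0) = -38.0 dB.
Voltage ratio = 10^(-38.0/20) = 0.0126.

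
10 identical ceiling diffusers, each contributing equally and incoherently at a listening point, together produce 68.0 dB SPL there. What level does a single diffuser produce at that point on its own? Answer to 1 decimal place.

10 equal incoherent sources add 10·log₁₀(10) = 10.00 dB over one source.
L_one = 68.0 − 10.00 = 58.0 dB SPL.

58.0 dB SPL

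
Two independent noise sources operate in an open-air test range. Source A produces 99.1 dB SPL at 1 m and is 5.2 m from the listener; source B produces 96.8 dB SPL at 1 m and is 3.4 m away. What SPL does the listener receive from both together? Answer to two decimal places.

At the listener: L_A = 99.1 − 20·log₁₀(5.2) = 84.780 dB; L_B = 96.8 − 20·log₁₀(3.4) = 86.170 dB.
Combined: 10·log₁₀(10^(84.780/10)+10^(86.170/10)) = 88.54 dB SPL.

88.54 dB SPL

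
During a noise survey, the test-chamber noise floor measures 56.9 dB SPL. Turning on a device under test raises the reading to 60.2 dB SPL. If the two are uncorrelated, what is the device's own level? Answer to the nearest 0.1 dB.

Background correction is a power subtraction:
L_src = 10·log₁₀(10^(60.2/10) − 10^(56.9/10)) = 10·log₁₀(557300) = 57.5 dB SPL.

57.5 dB SPL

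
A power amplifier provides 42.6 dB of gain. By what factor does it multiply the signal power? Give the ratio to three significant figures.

18200

Power ratio = 10^(dB/10).
10^(42.6/10) = 10^(4.260) = 18200.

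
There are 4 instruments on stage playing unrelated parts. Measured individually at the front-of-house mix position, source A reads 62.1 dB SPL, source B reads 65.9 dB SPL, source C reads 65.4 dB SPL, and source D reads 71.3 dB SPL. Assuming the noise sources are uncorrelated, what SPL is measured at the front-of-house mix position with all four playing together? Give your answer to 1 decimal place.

73.5 dB SPL

Incoherent sources sum as intensities:
L_total = 10·log₁₀(10^(62.1/10) + 10^(65.9/10) + 10^(65.4/10) + 10^(71.3/10)) = 10·log₁₀(22470000) = 73.5 dB SPL.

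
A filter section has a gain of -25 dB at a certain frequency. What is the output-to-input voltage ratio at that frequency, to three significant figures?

0.0562

Voltage ratio = 10^(dB/20).
10^(-25/20) = 10^(-1.250) = 0.0562.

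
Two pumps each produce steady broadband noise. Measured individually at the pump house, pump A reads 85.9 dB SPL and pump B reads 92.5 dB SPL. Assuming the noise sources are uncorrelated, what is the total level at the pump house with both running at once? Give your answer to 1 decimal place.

93.4 dB SPL

Incoherent sources sum as intensities:
L_total = 10·log₁₀(10^(85.9/10) + 10^(92.5/10)) = 10·log₁₀(2167000000) = 93.4 dB SPL.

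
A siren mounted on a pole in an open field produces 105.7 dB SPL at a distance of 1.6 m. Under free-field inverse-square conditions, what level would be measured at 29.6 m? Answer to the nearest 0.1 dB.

80.4 dB SPL

Inverse-square spreading gives ΔL = −20·log₁₀(d₂/d₁).
ΔL = −20·log₁₀(29.6/1.6) = -25.34 dB, so L₂ = 105.7 + (-25.34) = 80.4 dB SPL.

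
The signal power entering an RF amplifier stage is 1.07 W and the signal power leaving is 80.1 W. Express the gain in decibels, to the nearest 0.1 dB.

For a power ratio, dB = 10·log₁₀(P₂/P₁).
10·log₁₀(80.1/1.07) = 10·log₁₀(74.86) = 18.7 dB.

18.7 dB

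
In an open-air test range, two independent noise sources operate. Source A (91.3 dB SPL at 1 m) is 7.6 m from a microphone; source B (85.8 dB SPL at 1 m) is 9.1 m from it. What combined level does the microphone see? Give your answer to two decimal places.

At the listener: L_A = 91.3 − 20·log₁₀(7.6) = 73.684 dB; L_B = 85.8 − 20·log₁₀(9.1) = 66.619 dB.
Combined: 10·log₁₀(10^(73.684/10)+10^(66.619/10)) = 74.46 dB SPL.

74.46 dB SPL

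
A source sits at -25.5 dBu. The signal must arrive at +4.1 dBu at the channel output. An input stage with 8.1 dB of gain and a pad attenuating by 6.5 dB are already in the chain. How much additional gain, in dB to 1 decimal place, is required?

28.0 dB

The required make-up gain is the shortfall in the dB sum.
G = +4.1 − (-25.5) − 8.1 + 6.5 = 28.0 dB.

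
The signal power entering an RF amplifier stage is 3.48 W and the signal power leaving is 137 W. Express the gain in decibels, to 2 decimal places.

15.95 dB

For a power ratio, dB = 10·log₁₀(P₂/P₁).
10·log₁₀(137/3.48) = 10·log₁₀(39.37) = 15.95 dB.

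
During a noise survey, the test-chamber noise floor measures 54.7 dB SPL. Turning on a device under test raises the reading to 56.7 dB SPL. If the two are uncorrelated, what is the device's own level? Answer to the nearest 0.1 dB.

52.4 dB SPL

Remove the background by subtracting linear intensities:
L_src = 10·log₁₀(10^(56.7/10) − 10^(54.7/10)) = 10·log₁₀(172600) = 52.4 dB SPL.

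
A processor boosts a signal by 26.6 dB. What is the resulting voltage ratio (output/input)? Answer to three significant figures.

21.4

Voltage ratio = 10^(dB/20).
10^(26.6/20) = 10^(1.330) = 21.4.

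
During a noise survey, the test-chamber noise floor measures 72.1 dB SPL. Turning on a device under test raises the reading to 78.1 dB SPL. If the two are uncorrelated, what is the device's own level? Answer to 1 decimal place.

76.8 dB SPL

Background correction is a power subtraction:
L_src = 10·log₁₀(10^(78.1/10) − 10^(72.1/10)) = 10·log₁₀(48350000) = 76.8 dB SPL.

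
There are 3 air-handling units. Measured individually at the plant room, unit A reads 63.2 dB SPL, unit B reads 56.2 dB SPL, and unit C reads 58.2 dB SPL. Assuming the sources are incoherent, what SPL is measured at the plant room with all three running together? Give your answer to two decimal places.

65.01 dB SPL

Incoherent sources sum as intensities:
L_total = 10·log₁₀(10^(63.2/10) + 10^(56.2/10) + 10^(58.2/10)) = 10·log₁₀(3167000) = 65.01 dB SPL.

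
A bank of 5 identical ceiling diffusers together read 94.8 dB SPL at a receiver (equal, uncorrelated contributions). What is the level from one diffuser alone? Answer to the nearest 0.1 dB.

87.8 dB SPL

5 equal incoherent sources add 10·log₁₀(5) = 6.99 dB over one source.
L_one = 94.8 − 6.99 = 87.8 dB SPL.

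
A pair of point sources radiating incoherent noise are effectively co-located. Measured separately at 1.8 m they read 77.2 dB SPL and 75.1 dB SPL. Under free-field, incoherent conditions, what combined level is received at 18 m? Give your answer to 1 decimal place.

Combined at 1.8 m: 10·log₁₀(10^(77.2/10)+10^(75.1/10)) = 79.29 dB SPL.
Then apply −20·log₁₀(18/1.8) = -20.00 dB → 59.3 dB SPL.

59.3 dB SPL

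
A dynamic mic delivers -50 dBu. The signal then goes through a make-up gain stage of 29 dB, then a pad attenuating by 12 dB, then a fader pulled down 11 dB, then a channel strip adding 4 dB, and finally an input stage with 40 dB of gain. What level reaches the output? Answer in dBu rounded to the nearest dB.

0 dBu

Cascaded gains and losses add directly in dB.
-50 + 29 − 12 − 11 + 4 + 40 = 0 dBu.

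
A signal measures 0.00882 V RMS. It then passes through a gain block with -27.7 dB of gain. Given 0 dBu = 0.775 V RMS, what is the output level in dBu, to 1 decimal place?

-66.6 dBu

Input level: 20·log₁₀(0.00882/0.775) = -38.88 dBu.
Output: -38.88 − 27.7 = -66.6 dBu.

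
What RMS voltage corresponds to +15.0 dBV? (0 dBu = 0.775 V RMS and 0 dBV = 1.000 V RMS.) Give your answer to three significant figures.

V = 1.000 V × 10^(+15.0/20).
= 1.000 × 5.623 = 5.62 V.

5.62 V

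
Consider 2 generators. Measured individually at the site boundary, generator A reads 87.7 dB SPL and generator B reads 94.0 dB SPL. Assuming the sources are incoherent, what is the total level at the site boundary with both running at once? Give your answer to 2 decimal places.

Add the sources as powers (linear), then convert back to dB:
L_total = 10·log₁₀(10^(87.7/10) + 10^(94.0/10)) = 10·log₁₀(3101000000) = 94.91 dB SPL.

94.91 dB SPL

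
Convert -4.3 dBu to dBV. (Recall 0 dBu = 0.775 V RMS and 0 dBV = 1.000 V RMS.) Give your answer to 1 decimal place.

-6.5 dBV

The offset between the scales is 20·log₁₀(0.775/1.000) = −2.214 dB.
So dBV = -4.3 − 2.214 = -6.5 dBV.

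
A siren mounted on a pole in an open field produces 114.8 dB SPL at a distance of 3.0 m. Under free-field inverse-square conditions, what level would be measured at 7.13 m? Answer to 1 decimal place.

Free-field point source: level drops by 20·log₁₀ of the distance ratio.
ΔL = −20·log₁₀(7.13/3.0) = -7.52 dB, so L₂ = 114.8 + (-7.52) = 107.3 dB SPL.

107.3 dB SPL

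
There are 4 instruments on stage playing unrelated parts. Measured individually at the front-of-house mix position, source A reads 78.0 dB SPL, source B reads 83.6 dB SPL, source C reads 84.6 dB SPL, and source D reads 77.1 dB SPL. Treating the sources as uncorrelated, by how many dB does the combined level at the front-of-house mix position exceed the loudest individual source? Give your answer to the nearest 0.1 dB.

3.4 dB

Add the sources as powers (linear), then convert back to dB:
L_total = 10·log₁₀(10^(78.0/10) + 10^(83.6/10) + 10^(84.6/10) + 10^(77.1/10)) = 88.01 dB SPL.
Excess over the loudest (84.6 dB): 88.01 − 84.6 = 3.4 dB.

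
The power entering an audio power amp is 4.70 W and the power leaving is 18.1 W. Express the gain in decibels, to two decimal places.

For a power ratio, dB = 10·log₁₀(P₂/P₁).
10·log₁₀(18.1/4.70) = 10·log₁₀(3.851) = 5.86 dB.

5.86 dB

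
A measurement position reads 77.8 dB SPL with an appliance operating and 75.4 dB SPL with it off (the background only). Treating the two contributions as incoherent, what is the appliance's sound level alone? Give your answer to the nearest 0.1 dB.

74.1 dB SPL

Subtract intensities: L_src = 10·log₁₀(10^(L_total/10) − 10^(L_bg/10)).
L_src = 10·log₁₀(10^(77.8/10) − 10^(75.4/10)) = 10·log₁₀(25580000) = 74.1 dB SPL.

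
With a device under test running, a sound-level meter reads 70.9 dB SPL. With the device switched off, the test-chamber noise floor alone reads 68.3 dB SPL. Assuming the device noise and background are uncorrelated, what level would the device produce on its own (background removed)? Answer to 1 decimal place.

Remove the background by subtracting linear intensities:
L_src = 10·log₁₀(10^(70.9/10) − 10^(68.3/10)) = 10·log₁₀(5542000) = 67.4 dB SPL.

67.4 dB SPL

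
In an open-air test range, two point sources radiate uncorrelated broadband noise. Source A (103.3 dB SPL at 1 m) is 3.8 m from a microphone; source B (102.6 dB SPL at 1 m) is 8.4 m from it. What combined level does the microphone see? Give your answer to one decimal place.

92.4 dB SPL

At the listener: L_A = 103.3 − 20·log₁₀(3.8) = 91.70 dB; L_B = 102.6 − 20·log₁₀(8.4) = 84.11 dB.
Combined: 10·log₁₀(10^(91.70/10)+10^(84.11/10)) = 92.4 dB SPL.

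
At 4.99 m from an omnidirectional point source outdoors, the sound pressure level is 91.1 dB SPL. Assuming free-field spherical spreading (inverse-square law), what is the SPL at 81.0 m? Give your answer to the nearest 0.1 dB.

For a point source in a free field, ΔL = −20·log₁₀(d₂/d₁).
ΔL = −20·log₁₀(81.0/4.99) = -24.21 dB, so L₂ = 91.1 + (-24.21) = 66.9 dB SPL.

66.9 dB SPL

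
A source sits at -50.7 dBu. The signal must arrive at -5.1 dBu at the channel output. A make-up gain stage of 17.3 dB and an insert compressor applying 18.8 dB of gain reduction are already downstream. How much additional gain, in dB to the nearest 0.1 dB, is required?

47.1 dB

The required make-up gain is the shortfall in the dB sum.
G = -5.1 − (-50.7) − 17.3 + 18.8 = 47.1 dB.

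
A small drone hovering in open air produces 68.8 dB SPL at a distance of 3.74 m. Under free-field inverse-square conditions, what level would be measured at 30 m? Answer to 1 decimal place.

50.7 dB SPL

Free-field point source: level drops by 20·log₁₀ of the distance ratio.
ΔL = −20·log₁₀(30/3.74) = -18.08 dB, so L₂ = 68.8 + (-18.08) = 50.7 dB SPL.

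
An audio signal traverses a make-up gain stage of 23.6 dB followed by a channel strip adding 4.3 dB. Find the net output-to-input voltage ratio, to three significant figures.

24.8

Net gain = 23.6 + 4.3 = 27.9 dB.
Voltage ratio = 10^(27.9/20) = 24.8.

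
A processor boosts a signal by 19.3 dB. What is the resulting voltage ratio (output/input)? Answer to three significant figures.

9.23

Voltage ratio = 10^(dB/20).
10^(19.3/20) = 10^(0.9650) = 9.23.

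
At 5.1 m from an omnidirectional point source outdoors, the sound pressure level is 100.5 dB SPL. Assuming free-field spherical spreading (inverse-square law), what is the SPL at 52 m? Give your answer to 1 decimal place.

80.3 dB SPL

For a point source in a free field, ΔL = −20·log₁₀(d₂/d₁).
ΔL = −20·log₁₀(52/5.1) = -20.17 dB, so L₂ = 100.5 + (-20.17) = 80.3 dB SPL.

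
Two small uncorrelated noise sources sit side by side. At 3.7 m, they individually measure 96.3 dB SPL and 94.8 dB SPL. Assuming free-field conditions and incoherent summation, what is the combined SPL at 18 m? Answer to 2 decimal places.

84.88 dB SPL

Combined at 3.7 m: 10·log₁₀(10^(96.3/10)+10^(94.8/10)) = 98.625 dB SPL.
Then apply −20·log₁₀(18/3.7) = -13.741 dB → 84.88 dB SPL.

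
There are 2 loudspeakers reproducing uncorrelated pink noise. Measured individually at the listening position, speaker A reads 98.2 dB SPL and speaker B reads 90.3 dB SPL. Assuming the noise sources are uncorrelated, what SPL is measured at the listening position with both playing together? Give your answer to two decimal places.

98.85 dB SPL

Incoherent sources sum as intensities:
L_total = 10·log₁₀(10^(98.2/10) + 10^(90.3/10)) = 10·log₁₀(7678000000) = 98.85 dB SPL.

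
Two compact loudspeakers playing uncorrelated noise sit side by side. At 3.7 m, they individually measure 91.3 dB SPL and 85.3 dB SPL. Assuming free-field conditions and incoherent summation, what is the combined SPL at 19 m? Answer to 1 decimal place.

78.1 dB SPL

Combined at 3.7 m: 10·log₁₀(10^(91.3/10)+10^(85.3/10)) = 92.27 dB SPL.
Then apply −20·log₁₀(19/3.7) = -14.21 dB → 78.1 dB SPL.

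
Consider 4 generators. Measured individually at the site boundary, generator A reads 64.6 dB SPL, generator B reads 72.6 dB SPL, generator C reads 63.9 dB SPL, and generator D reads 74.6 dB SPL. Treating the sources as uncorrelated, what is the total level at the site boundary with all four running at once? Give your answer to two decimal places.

77.19 dB SPL

Incoherent sources sum as intensities:
L_total = 10·log₁₀(10^(64.6/10) + 10^(72.6/10) + 10^(63.9/10) + 10^(74.6/10)) = 10·log₁₀(52380000) = 77.19 dB SPL.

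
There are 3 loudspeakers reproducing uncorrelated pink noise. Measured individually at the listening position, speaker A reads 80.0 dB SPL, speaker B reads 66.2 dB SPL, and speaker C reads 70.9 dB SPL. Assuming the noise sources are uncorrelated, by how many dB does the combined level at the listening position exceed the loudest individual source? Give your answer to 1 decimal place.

0.7 dB

Incoherent sources sum as intensities:
L_total = 10·log₁₀(10^(80.0/10) + 10^(66.2/10) + 10^(70.9/10)) = 80.66 dB SPL.
Excess over the loudest (80.0 dB): 80.66 − 80.0 = 0.7 dB.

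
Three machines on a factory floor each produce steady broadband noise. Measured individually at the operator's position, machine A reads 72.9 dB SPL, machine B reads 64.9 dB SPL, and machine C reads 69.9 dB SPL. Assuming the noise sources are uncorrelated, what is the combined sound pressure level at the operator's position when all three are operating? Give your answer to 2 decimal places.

Incoherent sources sum as intensities:
L_total = 10·log₁₀(10^(72.9/10) + 10^(64.9/10) + 10^(69.9/10)) = 10·log₁₀(32360000) = 75.10 dB SPL.

75.10 dB SPL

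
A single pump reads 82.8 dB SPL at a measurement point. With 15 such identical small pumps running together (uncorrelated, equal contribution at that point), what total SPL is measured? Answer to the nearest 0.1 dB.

94.6 dB SPL

15 equal incoherent sources raise the level by 10·log₁₀(15) = 11.76 dB.
L_total = 82.8 + 11.76 = 94.6 dB SPL.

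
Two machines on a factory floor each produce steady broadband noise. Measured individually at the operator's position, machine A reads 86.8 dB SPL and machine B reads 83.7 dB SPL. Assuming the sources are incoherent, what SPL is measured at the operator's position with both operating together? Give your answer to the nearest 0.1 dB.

88.5 dB SPL

Incoherent sources sum as intensities:
L_total = 10·log₁₀(10^(86.8/10) + 10^(83.7/10)) = 10·log₁₀(713100000) = 88.5 dB SPL.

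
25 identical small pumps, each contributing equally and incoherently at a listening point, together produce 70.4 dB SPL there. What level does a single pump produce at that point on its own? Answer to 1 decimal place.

25 equal incoherent sources add 10·log₁₀(25) = 13.98 dB over one source.
L_one = 70.4 − 13.98 = 56.4 dB SPL.

56.4 dB SPL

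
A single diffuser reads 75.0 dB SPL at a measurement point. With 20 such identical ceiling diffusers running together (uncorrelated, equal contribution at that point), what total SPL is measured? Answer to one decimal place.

20 equal incoherent sources raise the level by 10·log₁₀(20) = 13.01 dB.
L_total = 75.0 + 13.01 = 88.0 dB SPL.

88.0 dB SPL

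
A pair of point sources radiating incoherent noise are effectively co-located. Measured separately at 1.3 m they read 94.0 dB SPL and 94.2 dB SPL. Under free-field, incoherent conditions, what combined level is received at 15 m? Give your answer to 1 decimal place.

75.9 dB SPL

Combined at 1.3 m: 10·log₁₀(10^(94.0/10)+10^(94.2/10)) = 97.11 dB SPL.
Then apply −20·log₁₀(15/1.3) = -21.24 dB → 75.9 dB SPL.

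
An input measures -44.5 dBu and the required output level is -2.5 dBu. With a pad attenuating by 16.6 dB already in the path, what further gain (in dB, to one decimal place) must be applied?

The required make-up gain is the shortfall in the dB sum.
G = -2.5 − (-44.5) + 16.6 = 58.6 dB.

58.6 dB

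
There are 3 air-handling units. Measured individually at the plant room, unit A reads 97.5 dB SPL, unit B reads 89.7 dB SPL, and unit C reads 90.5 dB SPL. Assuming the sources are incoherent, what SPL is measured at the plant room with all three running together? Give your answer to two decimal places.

98.85 dB SPL

Incoherent sources sum as intensities:
L_total = 10·log₁₀(10^(97.5/10) + 10^(89.7/10) + 10^(90.5/10)) = 10·log₁₀(7679000000) = 98.85 dB SPL.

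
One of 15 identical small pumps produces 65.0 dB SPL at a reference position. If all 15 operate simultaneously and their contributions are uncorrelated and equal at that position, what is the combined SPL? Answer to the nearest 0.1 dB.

15 equal incoherent sources raise the level by 10·log₁₀(15) = 11.76 dB.
L_total = 65.0 + 11.76 = 76.8 dB SPL.

76.8 dB SPL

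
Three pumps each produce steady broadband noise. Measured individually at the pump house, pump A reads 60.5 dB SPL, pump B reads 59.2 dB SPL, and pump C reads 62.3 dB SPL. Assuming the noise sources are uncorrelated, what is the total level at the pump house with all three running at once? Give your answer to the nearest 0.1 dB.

Incoherent sources sum as intensities:
L_total = 10·log₁₀(10^(60.5/10) + 10^(59.2/10) + 10^(62.3/10)) = 10·log₁₀(3652000) = 65.6 dB SPL.

65.6 dB SPL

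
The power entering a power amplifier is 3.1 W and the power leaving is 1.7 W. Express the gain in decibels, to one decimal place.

Power ratio → dB uses the 10·log₁₀ form:
10·log₁₀(1.7/3.1) = 10·log₁₀(0.5484) = -2.6 dB.

-2.6 dB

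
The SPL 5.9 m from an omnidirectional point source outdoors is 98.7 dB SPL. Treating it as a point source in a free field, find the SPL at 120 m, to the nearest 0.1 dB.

72.5 dB SPL

For a point source in a free field, ΔL = −20·log₁₀(d₂/d₁).
ΔL = −20·log₁₀(120/5.9) = -26.17 dB, so L₂ = 98.7 + (-26.17) = 72.5 dB SPL.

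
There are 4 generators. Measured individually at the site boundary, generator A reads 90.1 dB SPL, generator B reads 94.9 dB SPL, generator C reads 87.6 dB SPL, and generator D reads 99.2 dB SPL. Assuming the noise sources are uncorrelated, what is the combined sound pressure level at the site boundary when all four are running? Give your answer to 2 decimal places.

Add the sources as powers (linear), then convert back to dB:
L_total = 10·log₁₀(10^(90.1/10) + 10^(94.9/10) + 10^(87.6/10) + 10^(99.2/10)) = 10·log₁₀(13007000000) = 101.14 dB SPL.

101.14 dB SPL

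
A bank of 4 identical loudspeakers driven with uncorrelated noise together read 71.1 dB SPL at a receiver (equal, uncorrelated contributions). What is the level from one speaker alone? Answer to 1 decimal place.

65.1 dB SPL

4 equal incoherent sources add 10·log₁₀(4) = 6.02 dB over one source.
L_one = 71.1 − 6.02 = 65.1 dB SPL.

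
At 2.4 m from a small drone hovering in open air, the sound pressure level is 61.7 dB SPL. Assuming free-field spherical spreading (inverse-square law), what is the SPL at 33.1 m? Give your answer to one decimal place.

38.9 dB SPL

For a point source in a free field, ΔL = −20·log₁₀(d₂/d₁).
ΔL = −20·log₁₀(33.1/2.4) = -22.79 dB, so L₂ = 61.7 + (-22.79) = 38.9 dB SPL.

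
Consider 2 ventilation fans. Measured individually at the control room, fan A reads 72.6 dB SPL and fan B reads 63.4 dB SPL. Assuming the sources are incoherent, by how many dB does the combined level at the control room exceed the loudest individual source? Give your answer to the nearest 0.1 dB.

0.5 dB

Add the sources as powers (linear), then convert back to dB:
L_total = 10·log₁₀(10^(72.6/10) + 10^(63.4/10)) = 73.09 dB SPL.
Excess over the loudest (72.6 dB): 73.09 − 72.6 = 0.5 dB.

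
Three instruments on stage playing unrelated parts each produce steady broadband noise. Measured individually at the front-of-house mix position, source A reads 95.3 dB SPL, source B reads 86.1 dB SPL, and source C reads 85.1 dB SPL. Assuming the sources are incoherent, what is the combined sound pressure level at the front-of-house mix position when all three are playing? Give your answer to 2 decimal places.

96.15 dB SPL

Uncorrelated sources add in intensity (power), not in dB.
L_total = 10·log₁₀(10^(95.3/10) + 10^(86.1/10) + 10^(85.1/10)) = 10·log₁₀(4119000000) = 96.15 dB SPL.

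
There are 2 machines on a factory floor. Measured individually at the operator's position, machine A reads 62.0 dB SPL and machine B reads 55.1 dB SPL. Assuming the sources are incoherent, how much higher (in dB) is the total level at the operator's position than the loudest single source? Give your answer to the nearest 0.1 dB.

Add the sources as powers (linear), then convert back to dB:
L_total = 10·log₁₀(10^(62.0/10) + 10^(55.1/10)) = 62.81 dB SPL.
Excess over the loudest (62.0 dB): 62.81 − 62.0 = 0.8 dB.

0.8 dB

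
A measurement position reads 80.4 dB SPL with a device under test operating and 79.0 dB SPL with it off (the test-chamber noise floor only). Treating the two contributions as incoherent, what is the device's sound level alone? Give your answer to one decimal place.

Subtract intensities: L_src = 10·log₁₀(10^(L_total/10) − 10^(L_bg/10)).
L_src = 10·log₁₀(10^(80.4/10) − 10^(79.0/10)) = 10·log₁₀(30210000) = 74.8 dB SPL.

74.8 dB SPL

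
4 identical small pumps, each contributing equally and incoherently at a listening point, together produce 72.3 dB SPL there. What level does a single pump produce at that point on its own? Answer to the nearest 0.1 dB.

66.3 dB SPL

4 equal incoherent sources add 10·log₁₀(4) = 6.02 dB over one source.
L_one = 72.3 − 6.02 = 66.3 dB SPL.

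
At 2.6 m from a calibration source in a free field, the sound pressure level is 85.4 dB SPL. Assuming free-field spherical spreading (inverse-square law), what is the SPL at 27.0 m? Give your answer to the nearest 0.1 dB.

65.1 dB SPL

Free-field point source: level drops by 20·log₁₀ of the distance ratio.
ΔL = −20·log₁₀(27.0/2.6) = -20.33 dB, so L₂ = 85.4 + (-20.33) = 65.1 dB SPL.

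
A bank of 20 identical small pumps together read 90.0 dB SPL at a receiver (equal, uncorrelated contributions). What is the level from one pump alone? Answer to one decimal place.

20 equal incoherent sources add 10·log₁₀(20) = 13.01 dB over one source.
L_one = 90.0 − 13.01 = 77.0 dB SPL.

77.0 dB SPL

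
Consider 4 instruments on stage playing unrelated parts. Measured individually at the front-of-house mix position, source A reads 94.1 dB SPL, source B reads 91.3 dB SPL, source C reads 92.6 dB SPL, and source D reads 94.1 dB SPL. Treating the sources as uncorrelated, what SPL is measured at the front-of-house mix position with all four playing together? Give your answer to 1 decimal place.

99.2 dB SPL

Add the sources as powers (linear), then convert back to dB:
L_total = 10·log₁₀(10^(94.1/10) + 10^(91.3/10) + 10^(92.6/10) + 10^(94.1/10)) = 10·log₁₀(8309000000) = 99.2 dB SPL.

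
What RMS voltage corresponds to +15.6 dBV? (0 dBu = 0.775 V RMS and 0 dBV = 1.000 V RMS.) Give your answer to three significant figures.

6.03 V

V = 1.000 V × 10^(+15.6/20).
= 1.000 × 6.026 = 6.03 V.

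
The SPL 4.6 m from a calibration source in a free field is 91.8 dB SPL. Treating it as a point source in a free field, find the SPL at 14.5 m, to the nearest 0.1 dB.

Inverse-square spreading gives ΔL = −20·log₁₀(d₂/d₁).
ΔL = −20·log₁₀(14.5/4.6) = -9.97 dB, so L₂ = 91.8 + (-9.97) = 81.8 dB SPL.

81.8 dB SPL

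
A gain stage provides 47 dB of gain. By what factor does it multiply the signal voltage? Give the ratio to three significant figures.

Voltage ratio = 10^(dB/20).
10^(47/20) = 10^(2.350) = 224.

224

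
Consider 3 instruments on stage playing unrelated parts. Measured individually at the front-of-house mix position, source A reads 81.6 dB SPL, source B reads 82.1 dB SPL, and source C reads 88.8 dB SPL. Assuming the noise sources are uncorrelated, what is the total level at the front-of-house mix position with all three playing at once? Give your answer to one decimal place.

Uncorrelated sources add in intensity (power), not in dB.
L_total = 10·log₁₀(10^(81.6/10) + 10^(82.1/10) + 10^(88.8/10)) = 10·log₁₀(1065000000) = 90.3 dB SPL.

90.3 dB SPL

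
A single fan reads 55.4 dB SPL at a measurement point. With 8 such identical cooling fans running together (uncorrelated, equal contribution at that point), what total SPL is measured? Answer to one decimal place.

64.4 dB SPL

8 equal incoherent sources raise the level by 10·log₁₀(8) = 9.03 dB.
L_total = 55.4 + 9.03 = 64.4 dB SPL.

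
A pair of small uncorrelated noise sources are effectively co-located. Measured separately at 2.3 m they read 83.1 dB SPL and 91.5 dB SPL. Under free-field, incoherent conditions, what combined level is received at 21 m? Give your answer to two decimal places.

Combined at 2.3 m: 10·log₁₀(10^(83.1/10)+10^(91.5/10)) = 92.086 dB SPL.
Then apply −20·log₁₀(21/2.3) = -19.210 dB → 72.88 dB SPL.

72.88 dB SPL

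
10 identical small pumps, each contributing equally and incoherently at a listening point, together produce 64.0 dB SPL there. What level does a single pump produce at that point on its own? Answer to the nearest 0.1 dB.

54.0 dB SPL

10 equal incoherent sources add 10·log₁₀(10) = 10.00 dB over one source.
L_one = 64.0 − 10.00 = 54.0 dB SPL.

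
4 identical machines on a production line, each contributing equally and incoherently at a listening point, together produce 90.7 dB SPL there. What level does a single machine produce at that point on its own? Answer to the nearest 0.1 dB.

84.7 dB SPL

4 equal incoherent sources add 10·log₁₀(4) = 6.02 dB over one source.
L_one = 90.7 − 6.02 = 84.7 dB SPL.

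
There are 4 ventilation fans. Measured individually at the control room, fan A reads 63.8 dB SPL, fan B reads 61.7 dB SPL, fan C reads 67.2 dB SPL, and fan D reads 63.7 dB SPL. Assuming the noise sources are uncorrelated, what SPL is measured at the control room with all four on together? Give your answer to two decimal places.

70.60 dB SPL

Incoherent sources sum as intensities:
L_total = 10·log₁₀(10^(63.8/10) + 10^(61.7/10) + 10^(67.2/10) + 10^(63.7/10)) = 10·log₁₀(11470000) = 70.60 dB SPL.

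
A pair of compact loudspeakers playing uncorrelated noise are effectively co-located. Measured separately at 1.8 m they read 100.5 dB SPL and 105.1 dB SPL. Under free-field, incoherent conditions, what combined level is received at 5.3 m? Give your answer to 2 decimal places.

97.01 dB SPL

Combined at 1.8 m: 10·log₁₀(10^(100.5/10)+10^(105.1/10)) = 106.393 dB SPL.
Then apply −20·log₁₀(5.3/1.8) = -9.380 dB → 97.01 dB SPL.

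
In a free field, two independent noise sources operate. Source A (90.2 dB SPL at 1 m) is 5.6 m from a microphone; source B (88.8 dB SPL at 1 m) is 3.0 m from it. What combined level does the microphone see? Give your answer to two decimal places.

At the listener: L_A = 90.2 − 20·log₁₀(5.6) = 75.236 dB; L_B = 88.8 − 20·log₁₀(3.0) = 79.258 dB.
Combined: 10·log₁₀(10^(75.236/10)+10^(79.258/10)) = 80.71 dB SPL.

80.71 dB SPL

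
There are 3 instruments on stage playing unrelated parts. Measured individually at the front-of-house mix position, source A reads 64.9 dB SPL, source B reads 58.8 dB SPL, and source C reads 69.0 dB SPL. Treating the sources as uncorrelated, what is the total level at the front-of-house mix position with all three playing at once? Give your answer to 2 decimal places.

70.72 dB SPL

Add the sources as powers (linear), then convert back to dB:
L_total = 10·log₁₀(10^(64.9/10) + 10^(58.8/10) + 10^(69.0/10)) = 10·log₁₀(11790000) = 70.72 dB SPL.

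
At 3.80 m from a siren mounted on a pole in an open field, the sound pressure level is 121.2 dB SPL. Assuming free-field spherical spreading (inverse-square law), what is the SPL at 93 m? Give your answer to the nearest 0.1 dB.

Free-field point source: level drops by 20·log₁₀ of the distance ratio.
ΔL = −20·log₁₀(93/3.80) = -27.77 dB, so L₂ = 121.2 + (-27.77) = 93.4 dB SPL.

93.4 dB SPL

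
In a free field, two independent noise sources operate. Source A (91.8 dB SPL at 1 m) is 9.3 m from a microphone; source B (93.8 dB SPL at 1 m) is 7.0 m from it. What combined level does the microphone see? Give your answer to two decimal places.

At the listener: L_A = 91.8 − 20·log₁₀(9.3) = 72.430 dB; L_B = 93.8 − 20·log₁₀(7.0) = 76.898 dB.
Combined: 10·log₁₀(10^(72.430/10)+10^(76.898/10)) = 78.23 dB SPL.

78.23 dB SPL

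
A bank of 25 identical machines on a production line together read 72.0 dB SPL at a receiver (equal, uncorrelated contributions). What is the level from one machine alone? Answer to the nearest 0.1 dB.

58.0 dB SPL

25 equal incoherent sources add 10·log₁₀(25) = 13.98 dB over one source.
L_one = 72.0 − 13.98 = 58.0 dB SPL.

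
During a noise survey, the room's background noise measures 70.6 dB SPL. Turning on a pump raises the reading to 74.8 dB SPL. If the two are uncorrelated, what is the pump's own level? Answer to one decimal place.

72.7 dB SPL

Subtract intensities: L_src = 10·log₁₀(10^(L_total/10) − 10^(L_bg/10)).
L_src = 10·log₁₀(10^(74.8/10) − 10^(70.6/10)) = 10·log₁₀(18720000) = 72.7 dB SPL.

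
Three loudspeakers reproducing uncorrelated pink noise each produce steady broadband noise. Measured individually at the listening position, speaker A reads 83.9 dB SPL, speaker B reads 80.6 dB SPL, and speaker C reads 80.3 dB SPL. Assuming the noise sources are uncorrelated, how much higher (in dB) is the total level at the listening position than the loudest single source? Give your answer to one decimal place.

2.8 dB

Incoherent sources sum as intensities:
L_total = 10·log₁₀(10^(83.9/10) + 10^(80.6/10) + 10^(80.3/10)) = 86.70 dB SPL.
Excess over the loudest (83.9 dB): 86.70 − 83.9 = 2.8 dB.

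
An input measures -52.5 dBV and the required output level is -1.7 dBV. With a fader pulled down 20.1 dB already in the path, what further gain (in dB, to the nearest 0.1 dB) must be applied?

The required make-up gain is the shortfall in the dB sum.
G = -1.7 − (-52.5) + 20.1 = 70.9 dB.

70.9 dB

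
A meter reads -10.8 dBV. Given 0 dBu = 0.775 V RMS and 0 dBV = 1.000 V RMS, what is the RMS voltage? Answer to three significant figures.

0.288 V

V = 1.000 V × 10^(-10.8/20).
= 1.000 × 0.2884 = 0.288 V.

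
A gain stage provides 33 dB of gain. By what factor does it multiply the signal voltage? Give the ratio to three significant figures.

Voltage ratio = 10^(dB/20).
10^(33/20) = 10^(1.650) = 44.7.

44.7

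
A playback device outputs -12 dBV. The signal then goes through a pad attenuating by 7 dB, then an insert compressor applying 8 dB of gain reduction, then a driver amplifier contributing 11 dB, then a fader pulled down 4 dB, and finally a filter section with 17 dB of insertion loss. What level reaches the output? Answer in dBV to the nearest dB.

-37 dBV

Cascaded gains and losses add directly in dB.
-12 − 7 − 8 + 11 − 4 − 17 = -37 dBV.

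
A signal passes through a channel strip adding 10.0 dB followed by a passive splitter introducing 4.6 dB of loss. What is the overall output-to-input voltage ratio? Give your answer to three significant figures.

1.86

Net gain = 10.0 + (−4.6) = 5.4 dB.
Voltage ratio = 10^(5.4/20) = 1.86.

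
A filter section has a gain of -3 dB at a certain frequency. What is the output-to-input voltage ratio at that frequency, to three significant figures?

0.708

Voltage ratio = 10^(dB/20).
10^(-3/20) = 10^(-0.1500) = 0.708.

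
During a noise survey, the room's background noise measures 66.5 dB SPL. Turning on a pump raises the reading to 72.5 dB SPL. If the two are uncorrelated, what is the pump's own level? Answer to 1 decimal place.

71.2 dB SPL

Remove the background by subtracting linear intensities:
L_src = 10·log₁₀(10^(72.5/10) − 10^(66.5/10)) = 10·log₁₀(13320000) = 71.2 dB SPL.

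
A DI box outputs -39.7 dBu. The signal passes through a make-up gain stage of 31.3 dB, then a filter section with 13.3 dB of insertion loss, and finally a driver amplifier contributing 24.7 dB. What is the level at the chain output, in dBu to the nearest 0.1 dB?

Cascaded gains and losses add directly in dB.
-39.7 + 31.3 − 13.3 + 24.7 = +3.0 dBu.

+3.0 dBu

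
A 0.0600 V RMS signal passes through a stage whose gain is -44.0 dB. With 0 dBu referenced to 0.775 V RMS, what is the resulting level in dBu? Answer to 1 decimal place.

-66.2 dBu

Input level: 20·log₁₀(0.0600/0.775) = -22.22 dBu.
Output: -22.22 − 44.0 = -66.2 dBu.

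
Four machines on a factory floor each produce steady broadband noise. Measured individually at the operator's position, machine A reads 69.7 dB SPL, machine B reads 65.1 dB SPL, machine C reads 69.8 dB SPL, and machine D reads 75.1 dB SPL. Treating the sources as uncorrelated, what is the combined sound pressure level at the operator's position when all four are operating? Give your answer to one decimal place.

Uncorrelated sources add in intensity (power), not in dB.
L_total = 10·log₁₀(10^(69.7/10) + 10^(65.1/10) + 10^(69.8/10) + 10^(75.1/10)) = 10·log₁₀(54480000) = 77.4 dB SPL.

77.4 dB SPL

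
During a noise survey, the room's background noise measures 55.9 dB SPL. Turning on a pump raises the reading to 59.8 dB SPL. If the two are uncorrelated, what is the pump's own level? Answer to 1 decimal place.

57.5 dB SPL

Background correction is a power subtraction:
L_src = 10·log₁₀(10^(59.8/10) − 10^(55.9/10)) = 10·log₁₀(565900) = 57.5 dB SPL.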